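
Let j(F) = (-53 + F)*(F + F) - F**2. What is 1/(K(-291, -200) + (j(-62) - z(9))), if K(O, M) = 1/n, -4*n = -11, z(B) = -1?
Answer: 11/114591 ≈ 9.5994e-5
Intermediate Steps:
n = 11/4 (n = -1/4*(-11) = 11/4 ≈ 2.7500)
K(O, M) = 4/11 (K(O, M) = 1/(11/4) = 4/11)
j(F) = -F**2 + 2*F*(-53 + F) (j(F) = (-53 + F)*(2*F) - F**2 = 2*F*(-53 + F) - F**2 = -F**2 + 2*F*(-53 + F))
1/(K(-291, -200) + (j(-62) - z(9))) = 1/(4/11 + (-62*(-106 - 62) - 1*(-1))) = 1/(4/11 + (-62*(-168) + 1)) = 1/(4/11 + (10416 + 1)) = 1/(4/11 + 10417) = 1/(114591/11) = 11/114591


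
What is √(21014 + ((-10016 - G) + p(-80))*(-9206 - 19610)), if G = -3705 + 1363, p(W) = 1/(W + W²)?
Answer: √34505707851555/395 ≈ 14871.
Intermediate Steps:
G = -2342
√(21014 + ((-10016 - G) + p(-80))*(-9206 - 19610)) = √(21014 + ((-10016 - 1*(-2342)) + 1/((-80)*(1 - 80)))*(-9206 - 19610)) = √(21014 + ((-10016 + 2342) - 1/80/(-79))*(-28816)) = √(21014 + (-7674 - 1/80*(-1/79))*(-28816)) = √(21014 + (-7674 + 1/6320)*(-28816)) = √(21014 - 48499679/6320*(-28816)) = √(21014 + 87347921879/395) = √(87356222409/395) = √34505707851555/395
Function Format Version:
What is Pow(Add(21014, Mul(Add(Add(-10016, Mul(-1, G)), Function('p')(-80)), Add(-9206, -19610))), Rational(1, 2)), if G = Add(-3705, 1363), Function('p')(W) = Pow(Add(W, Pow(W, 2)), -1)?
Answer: Mul(Rational(1, 395), Pow(34505707851555, Rational(1, 2))) ≈ 14871.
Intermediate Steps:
G = -2342
Pow(Add(21014, Mul(Add(Add(-10016, Mul(-1, G)), Function('p')(-80)), Add(-9206, -19610))), Rational(1, 2)) = Pow(Add(21014, Mul(Add(Add(-10016, Mul(-1, -2342)), Mul(Pow(-80, -1), Pow(Add(1, -80), -1))), Add(-9206, -19610))), Rational(1, 2)) = Pow(Add(21014, Mul(Add(Add(-10016, 2342), Mul(Rational(-1, 80), Pow(-79, -1))), -28816)), Rational(1, 2)) = Pow(Add(21014, Mul(Add(-7674, Mul(Rational(-1, 80), Rational(-1, 79))), -28816)), Rational(1, 2)) = Pow(Add(21014, Mul(Add(-7674, Rational(1, 6320)), -28816)), Rational(1, 2)) = Pow(Add(21014, Mul(Rational(-48499679, 6320), -28816)), Rational(1, 2)) = Pow(Add(21014, Rational(87347921879, 395)), Rational(1, 2)) = Pow(Rational(87356222409, 395), Rational(1, 2)) = Mul(Rational(1, 395), Pow(34505707851555, Rational(1, 2)))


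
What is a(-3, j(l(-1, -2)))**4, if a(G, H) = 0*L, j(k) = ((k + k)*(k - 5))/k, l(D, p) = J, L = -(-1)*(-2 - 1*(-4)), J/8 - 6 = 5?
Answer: 0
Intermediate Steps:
J = 88 (J = 48 + 8*5 = 48 + 40 = 88)
L = 2 (L = -(-1)*(-2 + 4) = -(-1)*2 = -1*(-2) = 2)
l(D, p) = 88
j(k) = -10 + 2*k (j(k) = ((2*k)*(-5 + k))/k = (2*k*(-5 + k))/k = -10 + 2*k)
a(G, H) = 0 (a(G, H) = 0*2 = 0)
a(-3, j(l(-1, -2)))**4 = 0**4 = 0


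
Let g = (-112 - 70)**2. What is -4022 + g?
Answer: 29102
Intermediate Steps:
g = 33124 (g = (-182)**2 = 33124)
-4022 + g = -4022 + 33124 = 29102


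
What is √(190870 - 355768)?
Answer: 3*I*√18322 ≈ 406.08*I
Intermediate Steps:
√(190870 - 355768) = √(-164898) = 3*I*√18322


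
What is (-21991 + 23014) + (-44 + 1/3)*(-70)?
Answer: 12239/3 ≈ 4079.7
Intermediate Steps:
(-21991 + 23014) + (-44 + 1/3)*(-70) = 1023 + (-44 + ⅓)*(-70) = 1023 - 131/3*(-70) = 1023 + 9170/3 = 12239/3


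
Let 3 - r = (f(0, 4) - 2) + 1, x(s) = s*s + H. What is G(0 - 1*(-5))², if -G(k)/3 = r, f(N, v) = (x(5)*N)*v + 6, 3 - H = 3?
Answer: 36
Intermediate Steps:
H = 0 (H = 3 - 1*3 = 3 - 3 = 0)
x(s) = s² (x(s) = s*s + 0 = s² + 0 = s²)
f(N, v) = 6 + 25*N*v (f(N, v) = (5²*N)*v + 6 = (25*N)*v + 6 = 25*N*v + 6 = 6 + 25*N*v)
r = -2 (r = 3 - (((6 + 25*0*4) - 2) + 1) = 3 - (((6 + 0) - 2) + 1) = 3 - ((6 - 2) + 1) = 3 - (4 + 1) = 3 - 1*5 = 3 - 5 = -2)
G(k) = 6 (G(k) = -3*(-2) = 6)
G(0 - 1*(-5))² = 6² = 36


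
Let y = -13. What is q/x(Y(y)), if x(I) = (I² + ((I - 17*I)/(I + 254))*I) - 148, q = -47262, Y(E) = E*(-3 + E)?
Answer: -5458761/4806842 ≈ -1.1356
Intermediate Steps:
x(I) = -148 + I² - 16*I²/(254 + I) (x(I) = (I² + ((-16*I)/(254 + I))*I) - 148 = (I² + (-16*I/(254 + I))*I) - 148 = (I² - 16*I²/(254 + I)) - 148 = -148 + I² - 16*I²/(254 + I))
q/x(Y(y)) = -47262*(254 - 13*(-3 - 13))/(-37592 + (-13*(-3 - 13))³ - (-1924)*(-3 - 13) + 238*(-13*(-3 - 13))²) = -47262*(254 - 13*(-16))/(-37592 + (-13*(-16))³ - (-1924)*(-16) + 238*(-13*(-16))²) = -47262*(254 + 208)/(-37592 + 208³ - 148*208 + 238*208²) = -47262*462/(-37592 + 8998912 - 30784 + 238*43264) = -47262*462/(-37592 + 8998912 - 30784 + 10296832) = -47262/((1/462)*19227368) = -47262/9613684/231 = -47262*231/9613684 = -5458761/4806842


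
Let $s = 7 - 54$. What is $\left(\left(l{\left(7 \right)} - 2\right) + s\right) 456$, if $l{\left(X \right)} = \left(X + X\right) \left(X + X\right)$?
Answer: $67032$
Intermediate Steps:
$l{\left(X \right)} = 4 X^{2}$ ($l{\left(X \right)} = 2 X 2 X = 4 X^{2}$)
$s = -47$ ($s = 7 - 54 = -47$)
$\left(\left(l{\left(7 \right)} - 2\right) + s\right) 456 = \left(\left(4 \cdot 7^{2} - 2\right) - 47\right) 456 = \left(\left(4 \cdot 49 - 2\right) - 47\right) 456 = \left(\left(196 - 2\right) - 47\right) 456 = \left(194 - 47\right) 456 = 147 \cdot 456 = 67032$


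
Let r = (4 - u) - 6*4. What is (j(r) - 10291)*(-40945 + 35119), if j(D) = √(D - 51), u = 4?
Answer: 59955366 - 29130*I*√3 ≈ 5.9955e+7 - 50455.0*I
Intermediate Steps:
r = -24 (r = (4 - 1*4) - 6*4 = (4 - 4) - 24 = 0 - 24 = -24)
j(D) = √(-51 + D)
(j(r) - 10291)*(-40945 + 35119) = (√(-51 - 24) - 10291)*(-40945 + 35119) = (√(-75) - 10291)*(-5826) = (5*I*√3 - 10291)*(-5826) = (-10291 + 5*I*√3)*(-5826) = 59955366 - 29130*I*√3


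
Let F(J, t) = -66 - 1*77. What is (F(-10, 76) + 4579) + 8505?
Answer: 12941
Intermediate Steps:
F(J, t) = -143 (F(J, t) = -66 - 77 = -143)
(F(-10, 76) + 4579) + 8505 = (-143 + 4579) + 8505 = 4436 + 8505 = 12941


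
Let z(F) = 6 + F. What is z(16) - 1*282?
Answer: -260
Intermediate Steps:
z(16) - 1*282 = (6 + 16) - 1*282 = 22 - 282 = -260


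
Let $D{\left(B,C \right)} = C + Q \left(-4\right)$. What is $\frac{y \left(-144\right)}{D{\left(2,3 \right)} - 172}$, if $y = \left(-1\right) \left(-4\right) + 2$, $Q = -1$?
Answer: $\frac{288}{55} \approx 5.2364$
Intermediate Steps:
$D{\left(B,C \right)} = 4 + C$ ($D{\left(B,C \right)} = C - -4 = C + 4 = 4 + C$)
$y = 6$ ($y = 4 + 2 = 6$)
$\frac{y \left(-144\right)}{D{\left(2,3 \right)} - 172} = \frac{6 \left(-144\right)}{\left(4 + 3\right) - 172} = - \frac{864}{7 - 172} = - \frac{864}{-165} = \left(-864\right) \left(- \frac{1}{165}\right) = \frac{288}{55}$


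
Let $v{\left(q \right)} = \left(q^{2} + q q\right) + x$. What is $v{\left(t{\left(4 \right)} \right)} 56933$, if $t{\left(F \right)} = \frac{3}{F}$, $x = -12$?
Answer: $- \frac{4953171}{8} \approx -6.1915 \cdot 10^{5}$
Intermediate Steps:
$v{\left(q \right)} = -12 + 2 q^{2}$ ($v{\left(q \right)} = \left(q^{2} + q q\right) - 12 = \left(q^{2} + q^{2}\right) - 12 = 2 q^{2} - 12 = -12 + 2 q^{2}$)
$v{\left(t{\left(4 \right)} \right)} 56933 = \left(-12 + 2 \left(\frac{3}{4}\right)^{2}\right) 56933 = \left(-12 + 2 \cdot \frac{9}{16}\right) 56933 = \left(-12 + \frac{9}{8}\right) 56933 = \left(- \frac{87}{8}\right) 56933 = - \frac{4953171}{8}$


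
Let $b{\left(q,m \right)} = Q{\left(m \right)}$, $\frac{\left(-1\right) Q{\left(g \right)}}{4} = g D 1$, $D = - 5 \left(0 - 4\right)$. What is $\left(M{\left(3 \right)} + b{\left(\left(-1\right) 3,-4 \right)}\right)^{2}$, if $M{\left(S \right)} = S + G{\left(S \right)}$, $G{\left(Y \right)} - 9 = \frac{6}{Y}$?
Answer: $111556$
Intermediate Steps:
$D = 20$ ($D = \left(-5\right) \left(-4\right) = 20$)
$Q{\left(g \right)} = - 80 g$ ($Q{\left(g \right)} = - 4 g 20 \cdot 1 = - 4 \cdot 20 g 1 = - 4 \cdot 20 g = - 80 g$)
$b{\left(q,m \right)} = - 80 m$
$G{\left(Y \right)} = 9 + \frac{6}{Y}$
$M{\left(S \right)} = 9 + S + \frac{6}{S}$ ($M{\left(S \right)} = S + \left(9 + \frac{6}{S}\right) = 9 + S + \frac{6}{S}$)
$\left(M{\left(3 \right)} + b{\left(\left(-1\right) 3,-4 \right)}\right)^{2} = \left(\left(9 + 3 + \frac{6}{3}\right) - -320\right)^{2} = \left(\left(9 + 3 + 6 \cdot \frac{1}{3}\right) + 320\right)^{2} = \left(\left(9 + 3 + 2\right) + 320\right)^{2} = \left(14 + 320\right)^{2} = 334^{2} = 111556$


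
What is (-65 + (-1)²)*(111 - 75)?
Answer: -2304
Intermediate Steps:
(-65 + (-1)²)*(111 - 75) = (-65 + 1)*36 = -64*36 = -2304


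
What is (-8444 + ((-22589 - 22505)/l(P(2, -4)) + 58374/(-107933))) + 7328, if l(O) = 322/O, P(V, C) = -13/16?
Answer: -39828791027/39719344 ≈ -1002.8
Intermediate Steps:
P(V, C) = -13/16 (P(V, C) = -13*1/16 = -13/16)
(-8444 + ((-22589 - 22505)/l(P(2, -4)) + 58374/(-107933))) + 7328 = (-8444 + ((-22589 - 22505)/((322/(-13/16))) + 58374/(-107933))) + 7328 = (-8444 + (-45094/(322*(-16/13)) + 58374*(-1/107933))) + 7328 = (-8444 + (-45094/(-5152/13) - 58374/107933)) + 7328 = (-8444 + (-45094*(-13/5152) - 58374/107933)) + 7328 = (-8444 + (41873/368 - 58374/107933)) + 7328 = (-8444 + 4497996877/39719344) + 7328 = -330892143859/39719344 + 7328 = -39828791027/39719344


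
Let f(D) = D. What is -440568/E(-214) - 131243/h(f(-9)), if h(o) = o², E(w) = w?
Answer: 3800003/8667 ≈ 438.44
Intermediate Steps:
-440568/E(-214) - 131243/h(f(-9)) = -440568/(-214) - 131243/((-9)²) = -440568*(-1/214) - 131243/81 = 220284/107 - 131243*1/81 = 220284/107 - 131243/81 = 3800003/8667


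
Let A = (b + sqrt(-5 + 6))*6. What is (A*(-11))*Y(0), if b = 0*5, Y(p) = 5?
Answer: -330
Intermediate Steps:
b = 0
A = 6 (A = (0 + sqrt(-5 + 6))*6 = (0 + sqrt(1))*6 = (0 + 1)*6 = 1*6 = 6)
(A*(-11))*Y(0) = (6*(-11))*5 = -66*5 = -330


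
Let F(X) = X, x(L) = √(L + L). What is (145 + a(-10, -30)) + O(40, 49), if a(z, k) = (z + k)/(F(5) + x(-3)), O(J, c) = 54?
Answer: 5969/31 + 40*I*√6/31 ≈ 192.55 + 3.1606*I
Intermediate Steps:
x(L) = √2*√L (x(L) = √(2*L) = √2*√L)
a(z, k) = (k + z)/(5 + I*√6) (a(z, k) = (z + k)/(5 + √2*√(-3)) = (k + z)/(5 + √2*(I*√3)) = (k + z)/(5 + I*√6))
(145 + a(-10, -30)) + O(40, 49) = (145 + (-30 - 10)/(5 + I*√6)) + 54 = (145 - 40/(5 + I*√6)) + 54 = 199 - 40/(5 + I*√6)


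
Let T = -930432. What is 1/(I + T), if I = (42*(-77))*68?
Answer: -1/1150344 ≈ -8.6931e-7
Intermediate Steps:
I = -219912 (I = -3234*68 = -219912)
1/(I + T) = 1/(-219912 - 930432) = 1/(-1150344) = -1/1150344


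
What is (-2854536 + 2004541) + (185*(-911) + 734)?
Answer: -1017796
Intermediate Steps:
(-2854536 + 2004541) + (185*(-911) + 734) = -849995 + (-168535 + 734) = -849995 - 167801 = -1017796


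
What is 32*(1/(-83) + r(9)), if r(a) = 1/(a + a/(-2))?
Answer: 5024/747 ≈ 6.7256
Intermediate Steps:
r(a) = 2/a (r(a) = 1/(a + a*(-½)) = 1/(a - a/2) = 1/(a/2) = 2/a)
32*(1/(-83) + r(9)) = 32*(1/(-83) + 2/9) = 32*(-1/83 + 2*(⅑)) = 32*(-1/83 + 2/9) = 32*(157/747) = 5024/747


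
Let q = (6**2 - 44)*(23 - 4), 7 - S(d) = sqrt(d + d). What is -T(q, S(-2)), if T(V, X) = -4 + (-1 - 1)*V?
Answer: -300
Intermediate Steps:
S(d) = 7 - sqrt(2)*sqrt(d) (S(d) = 7 - sqrt(d + d) = 7 - sqrt(2*d) = 7 - sqrt(2)*sqrt(d))
q = -152 (q = (36 - 44)*19 = -8*19 = -152)
T(V, X) = -4 - 2*V
-T(q, S(-2)) = -(-4 - 2*(-152)) = -(-4 + 304) = -1*300 = -300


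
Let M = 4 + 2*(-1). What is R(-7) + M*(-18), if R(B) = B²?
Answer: 13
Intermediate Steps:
M = 2 (M = 4 - 2 = 2)
R(-7) + M*(-18) = (-7)² + 2*(-18) = 49 - 36 = 13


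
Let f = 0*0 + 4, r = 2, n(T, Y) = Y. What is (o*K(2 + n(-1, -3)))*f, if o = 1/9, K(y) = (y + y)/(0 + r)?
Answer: -4/9 ≈ -0.44444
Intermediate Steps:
K(y) = y (K(y) = (y + y)/(0 + 2) = (2*y)/2 = (2*y)*(½) = y)
f = 4 (f = 0 + 4 = 4)
o = ⅑ ≈ 0.11111
(o*K(2 + n(-1, -3)))*f = ((2 - 3)/9)*4 = ((⅑)*(-1))*4 = -⅑*4 = -4/9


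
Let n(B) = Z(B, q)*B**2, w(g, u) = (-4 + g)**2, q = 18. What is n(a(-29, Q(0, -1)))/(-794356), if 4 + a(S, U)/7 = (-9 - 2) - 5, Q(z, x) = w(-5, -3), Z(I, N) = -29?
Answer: 142100/198589 ≈ 0.71555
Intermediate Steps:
Q(z, x) = 81 (Q(z, x) = (-4 - 5)**2 = (-9)**2 = 81)
a(S, U) = -140 (a(S, U) = -28 + 7*((-9 - 2) - 5) = -28 + 7*(-11 - 5) = -28 + 7*(-16) = -28 - 112 = -140)
n(B) = -29*B**2
n(a(-29, Q(0, -1)))/(-794356) = -29*(-140)**2/(-794356) = -29*19600*(-1/794356) = -568400*(-1/794356) = 142100/198589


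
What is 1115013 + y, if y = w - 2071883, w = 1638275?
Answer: 681405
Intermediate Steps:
y = -433608 (y = 1638275 - 2071883 = -433608)
1115013 + y = 1115013 - 433608 = 681405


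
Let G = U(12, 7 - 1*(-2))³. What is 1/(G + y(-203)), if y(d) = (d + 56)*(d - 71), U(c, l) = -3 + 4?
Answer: 1/40279 ≈ 2.4827e-5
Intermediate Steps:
U(c, l) = 1
G = 1 (G = 1³ = 1)
y(d) = (-71 + d)*(56 + d) (y(d) = (56 + d)*(-71 + d) = (-71 + d)*(56 + d))
1/(G + y(-203)) = 1/(1 + (-3976 + (-203)² - 15*(-203))) = 1/(1 + (-3976 + 41209 + 3045)) = 1/(1 + 40278) = 1/40279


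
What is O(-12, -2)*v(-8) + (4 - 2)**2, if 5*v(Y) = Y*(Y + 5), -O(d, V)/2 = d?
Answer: 596/5 ≈ 119.20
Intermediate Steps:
O(d, V) = -2*d
v(Y) = Y*(5 + Y)/5 (v(Y) = (Y*(Y + 5))/5 = (Y*(5 + Y))/5 = Y*(5 + Y)/5)
O(-12, -2)*v(-8) + (4 - 2)**2 = (-2*(-12))*((1/5)*(-8)*(5 - 8)) + (4 - 2)**2 = 24*((1/5)*(-8)*(-3)) + 2**2 = 24*(24/5) + 4 = 576/5 + 4 = 596/5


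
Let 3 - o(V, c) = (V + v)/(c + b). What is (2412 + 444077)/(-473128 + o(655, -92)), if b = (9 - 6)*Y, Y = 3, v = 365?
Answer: -37058587/39268355 ≈ -0.94373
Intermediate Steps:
b = 9 (b = (9 - 6)*3 = 3*3 = 9)
o(V, c) = 3 - (365 + V)/(9 + c) (o(V, c) = 3 - (V + 365)/(c + 9) = 3 - (365 + V)/(9 + c))
(2412 + 444077)/(-473128 + o(655, -92)) = (2412 + 444077)/(-473128 + (-338 - 1*655 + 3*(-92))/(9 - 92)) = 446489/(-473128 + (-338 - 655 - 276)/(-83)) = 446489/(-473128 - 1/83*(-1269)) = 446489/(-473128 + 1269/83) = 446489/(-39268355/83) = 446489*(-83/39268355) = -37058587/39268355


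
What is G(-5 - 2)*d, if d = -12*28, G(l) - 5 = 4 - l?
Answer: -5376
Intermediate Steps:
G(l) = 9 - l (G(l) = 5 + (4 - l) = 9 - l)
d = -336
G(-5 - 2)*d = (9 - (-5 - 2))*(-336) = (9 - 1*(-7))*(-336) = (9 + 7)*(-336) = 16*(-336) = -5376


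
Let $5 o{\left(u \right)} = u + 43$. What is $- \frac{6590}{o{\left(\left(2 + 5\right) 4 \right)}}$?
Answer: $- \frac{32950}{71} \approx -464.08$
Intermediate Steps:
$o{\left(u \right)} = \frac{43}{5} + \frac{u}{5}$ ($o{\left(u \right)} = \frac{u + 43}{5} = \frac{43 + u}{5} = \frac{43}{5} + \frac{u}{5}$)
$- \frac{6590}{o{\left(\left(2 + 5\right) 4 \right)}} = - \frac{6590}{\frac{43}{5} + \frac{\left(2 + 5\right) 4}{5}} = - \frac{6590}{\frac{43}{5} + \frac{7 \cdot 4}{5}} = - \frac{6590}{\frac{43}{5} + \frac{1}{5} \cdot 28} = - \frac{6590}{\frac{43}{5} + \frac{28}{5}} = - \frac{6590}{\frac{71}{5}} = \left(-6590\right) \frac{5}{71} = - \frac{32950}{71}$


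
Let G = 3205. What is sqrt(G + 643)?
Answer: 2*sqrt(962) ≈ 62.032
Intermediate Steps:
sqrt(G + 643) = sqrt(3205 + 643) = sqrt(3848) = 2*sqrt(962)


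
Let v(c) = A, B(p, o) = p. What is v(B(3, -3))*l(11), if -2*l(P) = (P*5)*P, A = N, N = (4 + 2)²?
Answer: -10890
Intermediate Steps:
N = 36 (N = 6² = 36)
A = 36
l(P) = -5*P²/2 (l(P) = -P*5*P/2 = -5*P*P/2 = -5*P²/2)
v(c) = 36
v(B(3, -3))*l(11) = 36*(-5/2*11²) = 36*(-5/2*121) = 36*(-605/2) = -10890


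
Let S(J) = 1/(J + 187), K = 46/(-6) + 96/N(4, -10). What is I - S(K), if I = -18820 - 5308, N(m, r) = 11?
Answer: -149738401/6206 ≈ -24128.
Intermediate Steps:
K = 35/33 (K = 46/(-6) + 96/11 = 46*(-1/6) + 96*(1/11) = -23/3 + 96/11 = 35/33 ≈ 1.0606)
I = -24128
S(J) = 1/(187 + J)
I - S(K) = -24128 - 1/(187 + 35/33) = -24128 - 1/6206/33 = -24128 - 1*33/6206 = -24128 - 33/6206 = -149738401/6206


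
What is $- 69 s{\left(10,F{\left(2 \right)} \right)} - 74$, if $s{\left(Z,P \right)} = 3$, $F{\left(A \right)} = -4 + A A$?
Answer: $-281$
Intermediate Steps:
$F{\left(A \right)} = -4 + A^{2}$
$- 69 s{\left(10,F{\left(2 \right)} \right)} - 74 = \left(-69\right) 3 - 74 = -207 - 74 = -281$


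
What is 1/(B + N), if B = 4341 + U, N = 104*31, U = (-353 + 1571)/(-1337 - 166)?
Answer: 501/3789659 ≈ 0.00013220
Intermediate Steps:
U = -406/501 (U = 1218/(-1503) = 1218*(-1/1503) = -406/501 ≈ -0.81038)
N = 3224
B = 2174435/501 (B = 4341 - 406/501 = 2174435/501 ≈ 4340.2)
1/(B + N) = 1/(2174435/501 + 3224) = 1/(3789659/501) = 501/3789659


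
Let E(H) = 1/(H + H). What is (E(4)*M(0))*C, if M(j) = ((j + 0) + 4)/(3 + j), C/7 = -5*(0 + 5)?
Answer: -175/6 ≈ -29.167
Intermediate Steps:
C = -175 (C = 7*(-5*(0 + 5)) = 7*(-5*5) = 7*(-25) = -175)
E(H) = 1/(2*H)
M(j) = (4 + j)/(3 + j) (M(j) = (j + 4)/(3 + j) = (4 + j)/(3 + j))
(E(4)*M(0))*C = (((½)/4)*((4 + 0)/(3 + 0)))*(-175) = (((½)*(¼))*(4/3))*(-175) = (((⅓)*4)/8)*(-175) = ((⅛)*(4/3))*(-175) = (⅙)*(-175) = -175/6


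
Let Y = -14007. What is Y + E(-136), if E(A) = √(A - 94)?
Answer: -14007 + I*√230 ≈ -14007.0 + 15.166*I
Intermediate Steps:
E(A) = √(-94 + A)
Y + E(-136) = -14007 + √(-94 - 136) = -14007 + √(-230) = -14007 + I*√230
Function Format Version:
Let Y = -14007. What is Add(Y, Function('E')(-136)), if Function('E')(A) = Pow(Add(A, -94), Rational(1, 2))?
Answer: Add(-14007, Mul(I, Pow(230, Rational(1, 2)))) ≈ Add(-14007., Mul(15.166, I))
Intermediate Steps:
Function('E')(A) = Pow(Add(-94, A), Rational(1, 2))
Add(Y, Function('E')(-136)) = Add(-14007, Pow(Add(-94, -136), Rational(1, 2))) = Add(-14007, Pow(-230, Rational(1, 2))) = Add(-14007, Mul(I, Pow(230, Rational(1, 2))))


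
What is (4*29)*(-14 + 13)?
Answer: -116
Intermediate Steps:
(4*29)*(-14 + 13) = 116*(-1) = -116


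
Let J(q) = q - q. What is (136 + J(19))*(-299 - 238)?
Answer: -73032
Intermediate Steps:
J(q) = 0
(136 + J(19))*(-299 - 238) = (136 + 0)*(-299 - 238) = 136*(-537) = -73032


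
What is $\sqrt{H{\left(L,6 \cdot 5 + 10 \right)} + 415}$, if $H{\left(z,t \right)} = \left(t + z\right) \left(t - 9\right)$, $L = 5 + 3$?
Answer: $\sqrt{1903} \approx 43.623$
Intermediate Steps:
$L = 8$
$H{\left(z,t \right)} = \left(-9 + t\right) \left(t + z\right)$ ($H{\left(z,t \right)} = \left(t + z\right) \left(-9 + t\right) = \left(-9 + t\right) \left(t + z\right)$)
$\sqrt{H{\left(L,6 \cdot 5 + 10 \right)} + 415} = \sqrt{\left(\left(6 \cdot 5 + 10\right)^{2} - 9 \left(6 \cdot 5 + 10\right) - 72 + \left(6 \cdot 5 + 10\right) 8\right) + 415} = \sqrt{\left(\left(30 + 10\right)^{2} - 9 \left(30 + 10\right) - 72 + \left(30 + 10\right) 8\right) + 415} = \sqrt{\left(40^{2} - 360 - 72 + 40 \cdot 8\right) + 415} = \sqrt{\left(1600 - 360 - 72 + 320\right) + 415} = \sqrt{1488 + 415} = \sqrt{1903}$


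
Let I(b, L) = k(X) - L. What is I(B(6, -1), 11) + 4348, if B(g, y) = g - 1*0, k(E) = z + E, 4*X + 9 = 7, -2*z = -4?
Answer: 8677/2 ≈ 4338.5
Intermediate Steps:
z = 2 (z = -½*(-4) = 2)
X = -½ (X = -9/4 + (¼)*7 = -9/4 + 7/4 = -½ ≈ -0.50000)
k(E) = 2 + E
B(g, y) = g (B(g, y) = g + 0 = g)
I(b, L) = 3/2 - L (I(b, L) = (2 - ½) - L = 3/2 - L)
I(B(6, -1), 11) + 4348 = (3/2 - 1*11) + 4348 = (3/2 - 11) + 4348 = -19/2 + 4348 = 8677/2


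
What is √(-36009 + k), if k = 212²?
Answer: √8935 ≈ 94.525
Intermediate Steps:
k = 44944
√(-36009 + k) = √(-36009 + 44944) = √8935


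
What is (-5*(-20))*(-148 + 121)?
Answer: -2700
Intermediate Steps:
(-5*(-20))*(-148 + 121) = 100*(-27) = -2700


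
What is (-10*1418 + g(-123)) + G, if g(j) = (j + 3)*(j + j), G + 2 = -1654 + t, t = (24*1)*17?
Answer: 14092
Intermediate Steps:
t = 408 (t = 24*17 = 408)
G = -1248 (G = -2 + (-1654 + 408) = -2 - 1246 = -1248)
g(j) = 2*j*(3 + j) (g(j) = (3 + j)*(2*j) = 2*j*(3 + j))
(-10*1418 + g(-123)) + G = (-10*1418 + 2*(-123)*(3 - 123)) - 1248 = (-14180 + 2*(-123)*(-120)) - 1248 = (-14180 + 29520) - 1248 = 15340 - 1248 = 14092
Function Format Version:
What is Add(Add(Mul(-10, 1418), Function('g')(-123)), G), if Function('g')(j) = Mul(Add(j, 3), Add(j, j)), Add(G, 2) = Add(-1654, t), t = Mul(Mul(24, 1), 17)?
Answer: 14092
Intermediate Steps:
t = 408 (t = Mul(24, 17) = 408)
G = -1248 (G = Add(-2, Add(-1654, 408)) = Add(-2, -1246) = -1248)
Function('g')(j) = Mul(2, j, Add(3, j)) (Function('g')(j) = Mul(Add(3, j), Mul(2, j)) = Mul(2, j, Add(3, j)))
Add(Add(Mul(-10, 1418), Function('g')(-123)), G) = Add(Add(Mul(-10, 1418), Mul(2, -123, Add(3, -123))), -1248) = Add(Add(-14180, Mul(2, -123, -120)), -1248) = Add(Add(-14180, 29520), -1248) = Add(15340, -1248) = 14092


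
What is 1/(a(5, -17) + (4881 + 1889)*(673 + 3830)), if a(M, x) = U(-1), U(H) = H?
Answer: 1/30485309 ≈ 3.2803e-8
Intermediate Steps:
a(M, x) = -1
1/(a(5, -17) + (4881 + 1889)*(673 + 3830)) = 1/(-1 + (4881 + 1889)*(673 + 3830)) = 1/(-1 + 6770*4503) = 1/(-1 + 30485310) = 1/30485309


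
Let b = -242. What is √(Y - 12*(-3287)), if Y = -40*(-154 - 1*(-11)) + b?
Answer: √44922 ≈ 211.95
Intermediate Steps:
Y = 5478 (Y = -40*(-154 - 1*(-11)) - 242 = -40*(-154 + 11) - 242 = -40*(-143) - 242 = 5720 - 242 = 5478)
√(Y - 12*(-3287)) = √(5478 - 12*(-3287)) = √(5478 + 39444) = √44922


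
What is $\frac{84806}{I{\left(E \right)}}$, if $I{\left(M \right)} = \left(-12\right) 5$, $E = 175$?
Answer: $- \frac{42403}{30} \approx -1413.4$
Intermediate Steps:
$I{\left(M \right)} = -60$
$\frac{84806}{I{\left(E \right)}} = \frac{84806}{-60} = 84806 \left(- \frac{1}{60}\right) = - \frac{42403}{30}$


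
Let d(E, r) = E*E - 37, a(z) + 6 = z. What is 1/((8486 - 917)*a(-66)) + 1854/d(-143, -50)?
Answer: 115495/1271592 ≈ 0.090827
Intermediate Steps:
a(z) = -6 + z
d(E, r) = -37 + E² (d(E, r) = E² - 37 = -37 + E²)
1/((8486 - 917)*a(-66)) + 1854/d(-143, -50) = 1/((8486 - 917)*(-6 - 66)) + 1854/(-37 + (-143)²) = 1/(7569*(-72)) + 1854/(-37 + 20449) = (1/7569)*(-1/72) + 1854/20412 = -1/544968 + 1854*(1/20412) = -1/544968 + 103/1134 = 115495/1271592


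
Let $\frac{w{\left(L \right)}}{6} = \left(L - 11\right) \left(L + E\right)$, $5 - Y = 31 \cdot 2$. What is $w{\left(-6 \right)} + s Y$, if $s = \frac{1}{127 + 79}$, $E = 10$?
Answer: $- \frac{84105}{206} \approx -408.28$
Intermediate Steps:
$Y = -57$ ($Y = 5 - 31 \cdot 2 = 5 - 62 = -57$)
$w{\left(L \right)} = 6 \left(-11 + L\right) \left(10 + L\right)$ ($w{\left(L \right)} = 6 \left(L - 11\right) \left(L + 10\right) = 6 \left(-11 + L\right) \left(10 + L\right)$)
$s = \frac{1}{206} \approx 0.0048544$
$w{\left(-6 \right)} + s Y = \left(-660 - -36 + 6 \left(-6\right)^{2}\right) + \frac{1}{206} \left(-57\right) = \left(-660 + 36 + 6 \cdot 36\right) - \frac{57}{206} = \left(-660 + 36 + 216\right) - \frac{57}{206} = -408 - \frac{57}{206} = - \frac{84105}{206}$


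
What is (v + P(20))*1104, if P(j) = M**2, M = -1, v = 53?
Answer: 59616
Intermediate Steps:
P(j) = 1 (P(j) = (-1)**2 = 1)
(v + P(20))*1104 = (53 + 1)*1104 = 54*1104 = 59616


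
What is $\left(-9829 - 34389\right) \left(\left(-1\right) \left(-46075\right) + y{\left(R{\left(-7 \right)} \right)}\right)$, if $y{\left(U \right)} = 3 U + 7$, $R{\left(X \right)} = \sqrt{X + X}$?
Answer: $-2037653876 - 132654 i \sqrt{14} \approx -2.0377 \cdot 10^{9} - 4.9635 \cdot 10^{5} i$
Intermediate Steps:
$R{\left(X \right)} = \sqrt{2} \sqrt{X}$ ($R{\left(X \right)} = \sqrt{2 X} = \sqrt{2} \sqrt{X}$)
$y{\left(U \right)} = 7 + 3 U$
$\left(-9829 - 34389\right) \left(\left(-1\right) \left(-46075\right) + y{\left(R{\left(-7 \right)} \right)}\right) = \left(-9829 - 34389\right) \left(\left(-1\right) \left(-46075\right) + \left(7 + 3 \sqrt{2} \sqrt{-7}\right)\right) = - 44218 \left(46075 + \left(7 + 3 \sqrt{2} i \sqrt{7}\right)\right) = - 44218 \left(46075 + \left(7 + 3 i \sqrt{14}\right)\right) = - 44218 \left(46082 + 3 i \sqrt{14}\right) = -2037653876 - 132654 i \sqrt{14}$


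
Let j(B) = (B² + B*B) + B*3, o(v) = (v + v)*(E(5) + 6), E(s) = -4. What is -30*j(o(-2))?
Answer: -3120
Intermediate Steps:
o(v) = 4*v (o(v) = (v + v)*(-4 + 6) = (2*v)*2 = 4*v)
j(B) = 2*B² + 3*B (j(B) = (B² + B²) + 3*B = 2*B² + 3*B)
-30*j(o(-2)) = -30*4*(-2)*(3 + 2*(4*(-2))) = -(-240)*(3 + 2*(-8)) = -(-240)*(3 - 16) = -(-240)*(-13) = -30*104 = -3120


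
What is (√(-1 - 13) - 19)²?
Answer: (19 - I*√14)² ≈ 347.0 - 142.18*I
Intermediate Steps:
(√(-1 - 13) - 19)² = (√(-14) - 19)² = (I*√14 - 19)² = (-19 + I*√14)²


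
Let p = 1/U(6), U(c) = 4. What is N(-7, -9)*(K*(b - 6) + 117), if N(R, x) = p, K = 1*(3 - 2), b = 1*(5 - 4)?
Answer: 28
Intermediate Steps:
b = 1 (b = 1*1 = 1)
K = 1 (K = 1*1 = 1)
p = ¼ (p = 1/4 = ¼ ≈ 0.25000)
N(R, x) = ¼
N(-7, -9)*(K*(b - 6) + 117) = (1*(1 - 6) + 117)/4 = (1*(-5) + 117)/4 = (-5 + 117)/4 = (¼)*112 = 28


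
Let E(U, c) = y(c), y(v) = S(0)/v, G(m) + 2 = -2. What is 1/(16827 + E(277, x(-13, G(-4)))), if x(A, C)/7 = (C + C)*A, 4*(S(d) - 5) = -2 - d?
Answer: 1456/24500121 ≈ 5.9428e-5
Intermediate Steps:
G(m) = -4 (G(m) = -2 - 2 = -4)
S(d) = 9/2 - d/4 (S(d) = 5 + (-2 - d)/4 = 5 + (-1/2 - d/4) = 9/2 - d/4)
x(A, C) = 14*A*C (x(A, C) = 7*((C + C)*A) = 7*((2*C)*A) = 7*(2*A*C) = 14*A*C)
y(v) = 9/(2*v) (y(v) = (9/2 - 1/4*0)/v = (9/2 + 0)/v = 9/(2*v))
E(U, c) = 9/(2*c)
1/(16827 + E(277, x(-13, G(-4)))) = 1/(16827 + 9/(2*((14*(-13)*(-4))))) = 1/(16827 + (9/2)/728) = 1/(16827 + (9/2)*(1/728)) = 1/(16827 + 9/1456) = 1/(24500121/1456) = 1456/24500121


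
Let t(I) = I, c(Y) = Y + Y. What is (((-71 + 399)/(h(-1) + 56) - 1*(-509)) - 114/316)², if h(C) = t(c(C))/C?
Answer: 5553078111009/20994724 ≈ 2.6450e+5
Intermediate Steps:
c(Y) = 2*Y
h(C) = 2 (h(C) = (2*C)/C = 2)
(((-71 + 399)/(h(-1) + 56) - 1*(-509)) - 114/316)² = (((-71 + 399)/(2 + 56) - 1*(-509)) - 114/316)² = ((328/58 + 509) - 114*1/316)² = ((328*(1/58) + 509) - 57/158)² = ((164/29 + 509) - 57/158)² = (14925/29 - 57/158)² = (2356497/4582)² = 5553078111009/20994724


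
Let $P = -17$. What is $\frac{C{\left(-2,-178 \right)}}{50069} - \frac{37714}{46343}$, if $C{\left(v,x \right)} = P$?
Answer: $- \frac{1889090097}{2320347667} \approx -0.81414$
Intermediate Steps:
$C{\left(v,x \right)} = -17$
$\frac{C{\left(-2,-178 \right)}}{50069} - \frac{37714}{46343} = - \frac{17}{50069} - \frac{37714}{46343} = - \frac{1889090097}{2320347667}$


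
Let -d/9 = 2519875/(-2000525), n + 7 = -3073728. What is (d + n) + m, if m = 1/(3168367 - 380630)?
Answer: -685678598166503339/223077502477 ≈ -3.0737e+6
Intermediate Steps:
n = -3073735 (n = -7 - 3073728 = -3073735)
d = 907155/80021 (d = -22678875/(-2000525) = -22678875*(-1)/2000525 = -9*(-100795/80021) = 907155/80021 ≈ 11.336)
m = 1/2787737 ≈ 3.5871e-7
(d + n) + m = (907155/80021 - 3073735) + 1/2787737 = -245962441280/80021 + 1/2787737 = -685678598166503339/223077502477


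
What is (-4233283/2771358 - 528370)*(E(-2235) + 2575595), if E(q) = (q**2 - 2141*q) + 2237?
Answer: -9048091423991332328/1385679 ≈ -6.5297e+12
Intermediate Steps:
E(q) = 2237 + q**2 - 2141*q
(-4233283/2771358 - 528370)*(E(-2235) + 2575595) = (-4233283/2771358 - 528370)*((2237 + (-2235)**2 - 2141*(-2235)) + 2575595) = (-4233283*1/2771358 - 528370)*((2237 + 4995225 + 4785135) + 2575595) = (-4233283/2771358 - 528370)*(9782597 + 2575595) = -1464306659743/2771358*12358192 = -9048091423991332328/1385679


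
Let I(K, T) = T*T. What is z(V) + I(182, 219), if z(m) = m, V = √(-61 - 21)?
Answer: 47961 + I*√82 ≈ 47961.0 + 9.0554*I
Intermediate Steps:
V = I*√82 (V = √(-82) = I*√82 ≈ 9.0554*I)
I(K, T) = T²
z(V) + I(182, 219) = I*√82 + 219² = I*√82 + 47961 = 47961 + I*√82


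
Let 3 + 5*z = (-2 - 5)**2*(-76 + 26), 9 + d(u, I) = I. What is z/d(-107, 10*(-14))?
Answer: 2453/745 ≈ 3.2926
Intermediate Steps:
d(u, I) = -9 + I
z = -2453/5 (z = -3/5 + ((-2 - 5)**2*(-76 + 26))/5 = -3/5 + ((-7)**2*(-50))/5 = -3/5 + (49*(-50))/5 = -3/5 + (1/5)*(-2450) = -3/5 - 490 = -2453/5 ≈ -490.60)
z/d(-107, 10*(-14)) = -2453/(5*(-9 + 10*(-14))) = -2453/(5*(-9 - 140)) = -2453/5/(-149) = -2453/5*(-1/149) = 2453/745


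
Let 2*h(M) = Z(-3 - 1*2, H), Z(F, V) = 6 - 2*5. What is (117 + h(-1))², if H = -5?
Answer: 13225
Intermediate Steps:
Z(F, V) = -4 (Z(F, V) = 6 - 10 = -4)
h(M) = -2 (h(M) = (½)*(-4) = -2)
(117 + h(-1))² = (117 - 2)² = 115² = 13225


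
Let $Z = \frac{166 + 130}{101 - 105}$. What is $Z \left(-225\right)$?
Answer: $16650$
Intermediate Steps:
$Z = -74$ ($Z = \frac{296}{-4} = 296 \left(- \frac{1}{4}\right) = -74$)
$Z \left(-225\right) = \left(-74\right) \left(-225\right) = 16650$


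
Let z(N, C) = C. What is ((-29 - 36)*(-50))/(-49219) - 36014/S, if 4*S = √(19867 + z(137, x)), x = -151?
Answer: -3250/49219 - 72028*√4929/4929 ≈ -1026.0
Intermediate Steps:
S = √4929/2 (S = √(19867 - 151)/4 = √19716/4 = (2*√4929)/4 = √4929/2 ≈ 35.103)
((-29 - 36)*(-50))/(-49219) - 36014/S = ((-29 - 36)*(-50))/(-49219) - 36014*2*√4929/4929 = -65*(-50)*(-1/49219) - 72028*√4929/4929 = 3250*(-1/49219) - 72028*√4929/4929 = -3250/49219 - 72028*√4929/4929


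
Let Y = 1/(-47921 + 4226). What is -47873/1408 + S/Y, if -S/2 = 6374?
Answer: 784289547007/1408 ≈ 5.5702e+8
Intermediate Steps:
S = -12748 (S = -2*6374 = -12748)
Y = -1/43695 (Y = 1/(-43695) = -1/43695 ≈ -2.2886e-5)
-47873/1408 + S/Y = -47873/1408 - 12748/(-1/43695) = -47873*1/1408 - 12748*(-43695) = -47873/1408 + 557023860 = 784289547007/1408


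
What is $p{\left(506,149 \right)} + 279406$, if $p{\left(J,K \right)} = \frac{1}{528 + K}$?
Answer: $\frac{189157863}{677} \approx 2.7941 \cdot 10^{5}$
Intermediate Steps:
$p{\left(506,149 \right)} + 279406 = \frac{1}{528 + 149} + 279406 = \frac{1}{677} + 279406 = \frac{189157863}{677}$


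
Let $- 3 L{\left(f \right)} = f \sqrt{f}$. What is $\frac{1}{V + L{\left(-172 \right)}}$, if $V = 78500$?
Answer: $\frac{176625}{13866334612} - \frac{129 i \sqrt{43}}{6933167306} \approx 1.2738 \cdot 10^{-5} - 1.2201 \cdot 10^{-7} i$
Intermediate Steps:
$L{\left(f \right)} = - \frac{f^{\frac{3}{2}}}{3}$ ($L{\left(f \right)} = - \frac{f \sqrt{f}}{3} = - \frac{f^{\frac{3}{2}}}{3}$)
$\frac{1}{V + L{\left(-172 \right)}} = \frac{1}{78500 - \frac{\left(-172\right)^{\frac{3}{2}}}{3}} = \frac{1}{78500 - \frac{\left(-344\right) i \sqrt{43}}{3}} = \frac{1}{78500 + \frac{344 i \sqrt{43}}{3}}$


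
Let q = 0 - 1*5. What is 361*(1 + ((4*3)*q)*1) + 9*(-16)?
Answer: -21443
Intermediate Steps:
q = -5 (q = 0 - 5 = -5)
361*(1 + ((4*3)*q)*1) + 9*(-16) = 361*(1 + ((4*3)*(-5))*1) + 9*(-16) = 361*(1 + (12*(-5))*1) - 144 = 361*(1 - 60*1) - 144 = 361*(1 - 60) - 144 = 361*(-59) - 144 = -21299 - 144 = -21443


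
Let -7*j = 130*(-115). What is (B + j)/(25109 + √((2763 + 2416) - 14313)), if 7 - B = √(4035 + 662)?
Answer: 53801413/630471015 - 25109*√4697/630471015 - 14999*I*√9134/4413297105 + I*√42902398/630471015 ≈ 0.082606 - 0.00031442*I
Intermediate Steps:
j = 14950/7 (j = -130*(-115)/7 = -⅐*(-14950) = 14950/7 ≈ 2135.7)
B = 7 - √4697 (B = 7 - √(4035 + 662) = 7 - √4697 ≈ -61.535)
(B + j)/(25109 + √((2763 + 2416) - 14313)) = ((7 - √4697) + 14950/7)/(25109 + √((2763 + 2416) - 14313)) = (14999/7 - √4697)/(25109 + √(5179 - 14313)) = (14999/7 - √4697)/(25109 + √(-9134)) = (14999/7 - √4697)/(25109 + I*√9134)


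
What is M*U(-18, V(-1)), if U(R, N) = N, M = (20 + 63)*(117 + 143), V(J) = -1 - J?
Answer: 0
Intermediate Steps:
M = 21580 (M = 83*260 = 21580)
M*U(-18, V(-1)) = 21580*(-1 - 1*(-1)) = 21580*(-1 + 1) = 21580*0 = 0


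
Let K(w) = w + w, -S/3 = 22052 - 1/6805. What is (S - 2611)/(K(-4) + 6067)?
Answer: -467959432/41231495 ≈ -11.350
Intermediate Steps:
S = -450191577/6805 (S = -3*(22052 - 1/6805) = -3*150063859/6805 = -450191577/6805 ≈ -66156.)
K(w) = 2*w
(S - 2611)/(K(-4) + 6067) = (-450191577/6805 - 2611)/(2*(-4) + 6067) = -467959432/(6805*(-8 + 6067)) = -467959432/6805/6059 = -467959432/6805*1/6059 = -467959432/41231495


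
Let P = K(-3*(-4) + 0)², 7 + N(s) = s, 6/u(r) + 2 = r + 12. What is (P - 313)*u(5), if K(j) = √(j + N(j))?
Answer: -592/5 ≈ -118.40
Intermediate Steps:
u(r) = 6/(10 + r) (u(r) = 6/(-2 + (r + 12)) = 6/(-2 + (12 + r)) = 6/(10 + r))
N(s) = -7 + s
K(j) = √(-7 + 2*j) (K(j) = √(j + (-7 + j)) = √(-7 + 2*j))
P = 17 (P = (√(-7 + 2*(-3*(-4) + 0)))² = (√(-7 + 2*(12 + 0)))² = (√(-7 + 2*12))² = (√(-7 + 24))² = (√17)² = 17)
(P - 313)*u(5) = (17 - 313)*(6/(10 + 5)) = -1776/15 = -296*⅖ = -592/5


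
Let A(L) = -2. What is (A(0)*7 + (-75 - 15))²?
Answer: 10816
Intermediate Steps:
(A(0)*7 + (-75 - 15))² = (-2*7 + (-75 - 15))² = (-14 - 90)² = (-104)² = 10816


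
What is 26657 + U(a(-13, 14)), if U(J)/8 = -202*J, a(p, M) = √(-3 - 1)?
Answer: 26657 - 3232*I ≈ 26657.0 - 3232.0*I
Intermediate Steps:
a(p, M) = 2*I (a(p, M) = √(-4) = 2*I)
U(J) = -1616*J (U(J) = 8*(-202*J) = -1616*J)
26657 + U(a(-13, 14)) = 26657 - 3232*I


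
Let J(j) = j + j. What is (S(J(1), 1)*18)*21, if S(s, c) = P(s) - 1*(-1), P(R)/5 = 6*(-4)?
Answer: -44982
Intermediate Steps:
P(R) = -120 (P(R) = 5*(6*(-4)) = 5*(-24) = -120)
J(j) = 2*j
S(s, c) = -119 (S(s, c) = -120 - 1*(-1) = -120 + 1 = -119)
(S(J(1), 1)*18)*21 = -119*18*21 = -2142*21 = -44982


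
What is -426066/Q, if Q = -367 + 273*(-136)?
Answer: 426066/37495 ≈ 11.363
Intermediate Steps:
Q = -37495 (Q = -367 - 37128 = -37495)
-426066/Q = -426066/(-37495) = -426066*(-1/37495) = 426066/37495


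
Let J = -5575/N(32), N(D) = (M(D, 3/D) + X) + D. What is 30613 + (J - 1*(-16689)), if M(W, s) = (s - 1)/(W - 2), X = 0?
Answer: 1446393682/30691 ≈ 47128.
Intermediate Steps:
M(W, s) = (-1 + s)/(-2 + W)
N(D) = D + (-1 + 3/D)/(-2 + D) (N(D) = ((-1 + 3/D)/(-2 + D) + 0) + D = (-1 + 3/D)/(-2 + D) + D = D + (-1 + 3/D)/(-2 + D))
J = -5352000/30691 (J = -5575*32*(-2 + 32)/(3 - 1*32 + 32**2*(-2 + 32)) = -5575*960/(3 - 32 + 1024*30) = -5575*960/(3 - 32 + 30720) = -5575/((1/32)*(1/30)*30691) = -5575/30691/960 = -5575*960/30691 = -5352000/30691 ≈ -174.38)
30613 + (J - 1*(-16689)) = 30613 + (-5352000/30691 - 1*(-16689)) = 30613 + (-5352000/30691 + 16689) = 30613 + 506850099/30691 = 1446393682/30691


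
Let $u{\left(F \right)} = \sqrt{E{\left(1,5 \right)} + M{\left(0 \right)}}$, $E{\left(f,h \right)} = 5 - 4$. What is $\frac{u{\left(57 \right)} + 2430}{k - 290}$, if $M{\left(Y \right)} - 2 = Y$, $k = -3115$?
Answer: $- \frac{162}{227} - \frac{\sqrt{3}}{3405} \approx -0.71416$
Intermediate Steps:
$E{\left(f,h \right)} = 1$ ($E{\left(f,h \right)} = 5 - 4 = 1$)
$M{\left(Y \right)} = 2 + Y$
$u{\left(F \right)} = \sqrt{3}$ ($u{\left(F \right)} = \sqrt{1 + \left(2 + 0\right)} = \sqrt{1 + 2} = \sqrt{3}$)
$\frac{u{\left(57 \right)} + 2430}{k - 290} = \frac{\sqrt{3} + 2430}{-3115 - 290} = \frac{2430 + \sqrt{3}}{-3405} = \left(2430 + \sqrt{3}\right) \left(- \frac{1}{3405}\right) = - \frac{162}{227} - \frac{\sqrt{3}}{3405}$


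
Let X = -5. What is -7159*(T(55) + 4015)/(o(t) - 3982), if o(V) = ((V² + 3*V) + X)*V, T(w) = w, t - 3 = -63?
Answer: 14568565/104441 ≈ 139.49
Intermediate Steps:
t = -60 (t = 3 - 63 = -60)
o(V) = V*(-5 + V² + 3*V) (o(V) = ((V² + 3*V) - 5)*V = (-5 + V² + 3*V)*V = V*(-5 + V² + 3*V))
-7159*(T(55) + 4015)/(o(t) - 3982) = -7159*(55 + 4015)/(-60*(-5 + (-60)² + 3*(-60)) - 3982) = -7159*4070/(-60*(-5 + 3600 - 180) - 3982) = -7159*4070/(-60*3415 - 3982) = -7159*4070/(-204900 - 3982) = -7159/((-208882*1/4070)) = -7159/(-104441/2035) = -7159*(-2035/104441) = 14568565/104441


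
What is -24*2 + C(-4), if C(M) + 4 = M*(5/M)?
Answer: -47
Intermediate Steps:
C(M) = 1 (C(M) = -4 + M*(5/M) = -4 + 5 = 1)
-24*2 + C(-4) = -24*2 + 1 = -48 + 1 = -47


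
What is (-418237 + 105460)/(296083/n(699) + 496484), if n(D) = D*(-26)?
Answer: -5684409198/9022804133 ≈ -0.63000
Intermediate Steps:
n(D) = -26*D
(-418237 + 105460)/(296083/n(699) + 496484) = (-418237 + 105460)/(296083/((-26*699)) + 496484) = -312777/(296083/(-18174) + 496484) = -312777/(296083*(-1/18174) + 496484) = -312777/(-296083/18174 + 496484) = -312777/9022804133/18174 = -312777*18174/9022804133 = -5684409198/9022804133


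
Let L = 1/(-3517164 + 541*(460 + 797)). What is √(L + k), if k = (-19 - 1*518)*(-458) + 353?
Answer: 2*√495632995666880361/2837127 ≈ 496.29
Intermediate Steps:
L = -1/2837127 (L = 1/(-3517164 + 541*1257) = 1/(-3517164 + 680037) = 1/(-2837127) = -1/2837127 ≈ -3.5247e-7)
k = 246299 (k = (-19 - 518)*(-458) + 353 = -537*(-458) + 353 = 245946 + 353 = 246299)
√(L + k) = √(-1/2837127 + 246299) = √(698781542972/2837127) = 2*√495632995666880361/2837127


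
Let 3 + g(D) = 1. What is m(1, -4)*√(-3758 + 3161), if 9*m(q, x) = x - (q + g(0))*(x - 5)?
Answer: -13*I*√597/9 ≈ -35.293*I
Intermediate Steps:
g(D) = -2 (g(D) = -3 + 1 = -2)
m(q, x) = x/9 - (-5 + x)*(-2 + q)/9 (m(q, x) = (x - (q - 2)*(x - 5))/9 = (x - (-2 + q)*(-5 + x))/9 = (x - (-5 + x)*(-2 + q))/9 = x/9 - (-5 + x)*(-2 + q)/9)
m(1, -4)*√(-3758 + 3161) = (-10/9 + (⅓)*(-4) + (5/9)*1 - ⅑*1*(-4))*√(-3758 + 3161) = (-10/9 - 4/3 + 5/9 + 4/9)*√(-597) = -13*I*√597/9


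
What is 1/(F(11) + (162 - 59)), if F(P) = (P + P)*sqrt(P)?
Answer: 103/5285 - 22*sqrt(11)/5285 ≈ 0.0056829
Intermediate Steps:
F(P) = 2*P**(3/2) (F(P) = (2*P)*sqrt(P) = 2*P**(3/2))
1/(F(11) + (162 - 59)) = 1/(2*11**(3/2) + (162 - 59)) = 1/(2*(11*sqrt(11)) + 103) = 1/(22*sqrt(11) + 103) = 1/(103 + 22*sqrt(11))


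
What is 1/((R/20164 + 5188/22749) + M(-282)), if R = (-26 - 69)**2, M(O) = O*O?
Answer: 458710836/36478830442621 ≈ 1.2575e-5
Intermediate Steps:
M(O) = O**2
R = 9025 (R = (-95)**2 = 9025)
1/((R/20164 + 5188/22749) + M(-282)) = 1/((9025/20164 + 5188/22749) + (-282)**2) = 1/((9025*(1/20164) + 5188*(1/22749)) + 79524) = 1/((9025/20164 + 5188/22749) + 79524) = 1/(309920557/458710836 + 79524) = 1/(36478830442621/458710836) = 458710836/36478830442621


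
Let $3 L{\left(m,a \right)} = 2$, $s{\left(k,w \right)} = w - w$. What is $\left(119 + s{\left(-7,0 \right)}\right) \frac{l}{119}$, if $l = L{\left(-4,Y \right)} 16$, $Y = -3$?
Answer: $\frac{32}{3} \approx 10.667$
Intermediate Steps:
$s{\left(k,w \right)} = 0$
$L{\left(m,a \right)} = \frac{2}{3}$ ($L{\left(m,a \right)} = \frac{1}{3} \cdot 2 = \frac{2}{3}$)
$l = \frac{32}{3}$ ($l = \frac{2}{3} \cdot 16 = \frac{32}{3} \approx 10.667$)
$\left(119 + s{\left(-7,0 \right)}\right) \frac{l}{119} = \left(119 + 0\right) \frac{32}{3 \cdot 119} = 119 \cdot \frac{32}{3} \cdot \frac{1}{119} = 119 \cdot \frac{32}{357} = \frac{32}{3}$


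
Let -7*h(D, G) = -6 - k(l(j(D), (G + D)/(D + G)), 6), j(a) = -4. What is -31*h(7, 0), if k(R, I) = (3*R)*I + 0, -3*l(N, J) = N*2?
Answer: -1674/7 ≈ -239.14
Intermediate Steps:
l(N, J) = -2*N/3 (l(N, J) = -N*2/3 = -2*N/3)
k(R, I) = 3*I*R (k(R, I) = 3*I*R + 0 = 3*I*R)
h(D, G) = 54/7 (h(D, G) = -(-6 - 3*6*(-⅔*(-4)))/7 = -(-6 - 3*6*8/3)/7 = -(-6 - 1*48)/7 = -(-6 - 48)/7 = -⅐*(-54) = 54/7)
-31*h(7, 0) = -31*54/7 = -1674/7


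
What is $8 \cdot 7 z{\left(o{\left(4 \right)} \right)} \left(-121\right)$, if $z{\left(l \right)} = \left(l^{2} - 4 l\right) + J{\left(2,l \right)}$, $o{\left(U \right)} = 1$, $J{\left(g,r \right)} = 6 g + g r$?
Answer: $-74536$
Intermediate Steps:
$z{\left(l \right)} = 12 + l^{2} - 2 l$ ($z{\left(l \right)} = \left(l^{2} - 4 l\right) + 2 \left(6 + l\right) = \left(l^{2} - 4 l\right) + \left(12 + 2 l\right) = 12 + l^{2} - 2 l$)
$8 \cdot 7 z{\left(o{\left(4 \right)} \right)} \left(-121\right) = 8 \cdot 7 \left(12 + 1^{2} - 2\right) \left(-121\right) = 56 \left(12 + 1 - 2\right) \left(-121\right) = 56 \cdot 11 \left(-121\right) = 616 \left(-121\right) = -74536$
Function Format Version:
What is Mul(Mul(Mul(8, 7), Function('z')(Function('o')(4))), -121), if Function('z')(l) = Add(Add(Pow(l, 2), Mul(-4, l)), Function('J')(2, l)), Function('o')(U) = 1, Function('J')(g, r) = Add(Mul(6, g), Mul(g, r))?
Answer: -74536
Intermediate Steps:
Function('z')(l) = Add(12, Pow(l, 2), Mul(-2, l)) (Function('z')(l) = Add(Add(Pow(l, 2), Mul(-4, l)), Mul(2, Add(6, l))) = Add(Add(Pow(l, 2), Mul(-4, l)), Add(12, Mul(2, l))) = Add(12, Pow(l, 2), Mul(-2, l)))
Mul(Mul(Mul(8, 7), Function('z')(Function('o')(4))), -121) = Mul(Mul(Mul(8, 7), Add(12, Pow(1, 2), Mul(-2, 1))), -121) = Mul(Mul(56, Add(12, 1, -2)), -121) = Mul(Mul(56, 11), -121) = Mul(616, -121) = -74536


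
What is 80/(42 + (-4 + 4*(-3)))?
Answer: 40/13 ≈ 3.0769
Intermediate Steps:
80/(42 + (-4 + 4*(-3))) = 80/(42 + (-4 - 12)) = 80/(42 - 16) = 80/26 = (1/26)*80 = 40/13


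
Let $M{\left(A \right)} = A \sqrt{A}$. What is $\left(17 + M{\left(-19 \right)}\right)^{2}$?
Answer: $\left(17 - 19 i \sqrt{19}\right)^{2} \approx -6570.0 - 2815.8 i$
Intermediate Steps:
$M{\left(A \right)} = A^{\frac{3}{2}}$
$\left(17 + M{\left(-19 \right)}\right)^{2} = \left(17 + \left(-19\right)^{\frac{3}{2}}\right)^{2} = \left(17 - 19 i \sqrt{19}\right)^{2}$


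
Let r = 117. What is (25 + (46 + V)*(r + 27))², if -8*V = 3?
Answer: 43494025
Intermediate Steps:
V = -3/8 (V = -⅛*3 = -3/8 ≈ -0.37500)
(25 + (46 + V)*(r + 27))² = (25 + (46 - 3/8)*(117 + 27))² = (25 + (365/8)*144)² = (25 + 6570)² = 6595² = 43494025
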